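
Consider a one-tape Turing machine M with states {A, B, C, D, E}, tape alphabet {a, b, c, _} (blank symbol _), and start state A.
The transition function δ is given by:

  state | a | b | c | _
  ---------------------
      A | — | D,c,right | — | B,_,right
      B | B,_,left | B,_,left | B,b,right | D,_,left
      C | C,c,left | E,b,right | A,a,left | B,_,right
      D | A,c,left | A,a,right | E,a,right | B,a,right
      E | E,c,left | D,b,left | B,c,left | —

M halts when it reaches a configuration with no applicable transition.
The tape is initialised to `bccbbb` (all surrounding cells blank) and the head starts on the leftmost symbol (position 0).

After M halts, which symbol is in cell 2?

state=A head=0 tape=_[b]ccbbb   (A,b)→(D,c,right)
state=D head=1 tape=_c[c]cbbb   (D,c)→(E,a,right)
state=E head=2 tape=_ca[c]bbb   (E,c)→(B,c,left)
state=B head=1 tape=_c[a]cbbb   (B,a)→(B,_,left)
state=B head=0 tape=_[c]_cbbb   (B,c)→(B,b,right)
state=B head=1 tape=_b[_]cbbb   (B,_)→(D,_,left)
state=D head=0 tape=_[b]_cbbb   (D,b)→(A,a,right)
state=A head=1 tape=_a[_]cbbb   (A,_)→(B,_,right)
state=B head=2 tape=_a_[c]bbb   (B,c)→(B,b,right)
state=B head=3 tape=_a_b[b]bb   (B,b)→(B,_,left)
state=B head=2 tape=_a_[b]_bb   (B,b)→(B,_,left)
state=B head=1 tape=_a[_]__bb   (B,_)→(D,_,left)
state=D head=0 tape=_[a]___bb   (D,a)→(A,c,left)
state=A head=-1 tape=[_]c___bb   (A,_)→(B,_,right)
state=B head=0 tape=_[c]___bb   (B,c)→(B,b,right)
state=B head=1 tape=_b[_]__bb   (B,_)→(D,_,left)
state=D head=0 tape=_[b]___bb   (D,b)→(A,a,right)
state=A head=1 tape=_a[_]__bb   (A,_)→(B,_,right)
state=B head=2 tape=_a_[_]_bb   (B,_)→(D,_,left)
state=D head=1 tape=_a[_]__bb   (D,_)→(B,a,right)
state=B head=2 tape=_aa[_]_bb   (B,_)→(D,_,left)
state=D head=1 tape=_a[a]__bb   (D,a)→(A,c,left)
state=A head=0 tape=_[a]c__bb
Cell 2 holds _ when M halts.

_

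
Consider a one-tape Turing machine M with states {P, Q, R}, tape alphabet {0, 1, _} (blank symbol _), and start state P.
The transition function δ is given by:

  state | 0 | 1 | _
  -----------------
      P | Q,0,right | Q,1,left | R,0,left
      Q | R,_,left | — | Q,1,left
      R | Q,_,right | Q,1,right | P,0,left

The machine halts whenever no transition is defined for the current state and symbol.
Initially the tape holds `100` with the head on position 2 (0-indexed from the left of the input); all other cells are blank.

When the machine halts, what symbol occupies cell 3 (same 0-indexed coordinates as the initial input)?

state=P head=2 tape=10[0]_   (P,0)→(Q,0,right)
state=Q head=3 tape=100[_]   (Q,_)→(Q,1,left)
state=Q head=2 tape=10[0]1   (Q,0)→(R,_,left)
state=R head=1 tape=1[0]_1   (R,0)→(Q,_,right)
state=Q head=2 tape=1_[_]1   (Q,_)→(Q,1,left)
state=Q head=1 tape=1[_]11   (Q,_)→(Q,1,left)
state=Q head=0 tape=[1]111
Cell 3 holds 1 when M halts.

1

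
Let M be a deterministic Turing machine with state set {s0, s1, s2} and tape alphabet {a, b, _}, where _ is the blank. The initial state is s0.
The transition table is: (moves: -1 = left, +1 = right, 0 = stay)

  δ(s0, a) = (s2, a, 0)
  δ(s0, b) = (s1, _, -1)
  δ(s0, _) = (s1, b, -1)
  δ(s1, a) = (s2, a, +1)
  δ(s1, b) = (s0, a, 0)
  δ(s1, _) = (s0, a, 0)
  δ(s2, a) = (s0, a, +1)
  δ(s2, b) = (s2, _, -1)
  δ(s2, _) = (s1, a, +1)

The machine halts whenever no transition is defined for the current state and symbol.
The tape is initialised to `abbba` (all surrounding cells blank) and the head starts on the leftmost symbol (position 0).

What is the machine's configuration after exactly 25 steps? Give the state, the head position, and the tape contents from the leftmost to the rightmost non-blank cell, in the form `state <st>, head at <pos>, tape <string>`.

state s1, head at 6, tape aaaaaaab

s0 | [a]bbba___   read a → write a, move 0, go to s2
s2 | [a]bbba___   read a → write a, move +1, go to s0
s0 | a[b]bba___   read b → write _, move -1, go to s1
s1 | [a]_bba___   read a → write a, move +1, go to s2
s2 | a[_]bba___   read _ → write a, move +1, go to s1
s1 | aa[b]ba___   read b → write a, move 0, go to s0
s0 | aa[a]ba___   read a → write a, move 0, go to s2
s2 | aa[a]ba___   read a → write a, move +1, go to s0
s0 | aaa[b]a___   read b → write _, move -1, go to s1
s1 | aa[a]_a___   read a → write a, move +1, go to s2
s2 | aaa[_]a___   read _ → write a, move +1, go to s1
s1 | aaaa[a]___   read a → write a, move +1, go to s2
s2 | aaaaa[_]__   read _ → write a, move +1, go to s1
s1 | aaaaaa[_]_   read _ → write a, move 0, go to s0
s0 | aaaaaa[a]_   read a → write a, move 0, go to s2
s2 | aaaaaa[a]_   read a → write a, move +1, go to s0
s0 | aaaaaaa[_]   read _ → write b, move -1, go to s1
s1 | aaaaaa[a]b   read a → write a, move +1, go to s2
s2 | aaaaaaa[b]   read b → write _, move -1, go to s2
s2 | aaaaaa[a]_   read a → write a, move +1, go to s0
s0 | aaaaaaa[_]   read _ → write b, move -1, go to s1
s1 | aaaaaa[a]b   read a → write a, move +1, go to s2
s2 | aaaaaaa[b]   read b → write _, move -1, go to s2
s2 | aaaaaa[a]_   read a → write a, move +1, go to s0
s0 | aaaaaaa[_]   read _ → write b, move -1, go to s1
s1 | aaaaaa[a]b
After 25 steps: state s1, head at 6, tape aaaaaaab.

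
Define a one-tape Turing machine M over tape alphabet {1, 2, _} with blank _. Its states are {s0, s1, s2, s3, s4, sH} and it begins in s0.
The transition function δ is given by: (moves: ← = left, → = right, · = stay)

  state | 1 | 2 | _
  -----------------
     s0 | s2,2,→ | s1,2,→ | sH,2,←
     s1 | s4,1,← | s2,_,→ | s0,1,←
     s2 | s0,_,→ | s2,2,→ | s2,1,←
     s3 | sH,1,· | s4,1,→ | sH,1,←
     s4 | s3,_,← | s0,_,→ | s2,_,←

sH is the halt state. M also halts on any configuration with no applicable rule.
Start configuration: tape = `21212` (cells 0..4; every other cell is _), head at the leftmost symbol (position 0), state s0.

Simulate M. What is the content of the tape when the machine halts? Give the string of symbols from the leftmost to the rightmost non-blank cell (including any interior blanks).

state=s0 head=0 tape=[2]1212___   (s0,2)→(s1,2,→)
state=s1 head=1 tape=2[1]212___   (s1,1)→(s4,1,←)
state=s4 head=0 tape=[2]1212___   (s4,2)→(s0,_,→)
state=s0 head=1 tape=_[1]212___   (s0,1)→(s2,2,→)
state=s2 head=2 tape=_2[2]12___   (s2,2)→(s2,2,→)
state=s2 head=3 tape=_22[1]2___   (s2,1)→(s0,_,→)
state=s0 head=4 tape=_22_[2]___   (s0,2)→(s1,2,→)
state=s1 head=5 tape=_22_2[_]__   (s1,_)→(s0,1,←)
state=s0 head=4 tape=_22_[2]1__   (s0,2)→(s1,2,→)
state=s1 head=5 tape=_22_2[1]__   (s1,1)→(s4,1,←)
state=s4 head=4 tape=_22_[2]1__   (s4,2)→(s0,_,→)
state=s0 head=5 tape=_22__[1]__   (s0,1)→(s2,2,→)
state=s2 head=6 tape=_22__2[_]_   (s2,_)→(s2,1,←)
state=s2 head=5 tape=_22__[2]1_   (s2,2)→(s2,2,→)
state=s2 head=6 tape=_22__2[1]_   (s2,1)→(s0,_,→)
state=s0 head=7 tape=_22__2_[_]   (s0,_)→(sH,2,←)
state=sH head=6 tape=_22__2[_]2
The non-blank tape span at halt is 22__2_2.

22__2_2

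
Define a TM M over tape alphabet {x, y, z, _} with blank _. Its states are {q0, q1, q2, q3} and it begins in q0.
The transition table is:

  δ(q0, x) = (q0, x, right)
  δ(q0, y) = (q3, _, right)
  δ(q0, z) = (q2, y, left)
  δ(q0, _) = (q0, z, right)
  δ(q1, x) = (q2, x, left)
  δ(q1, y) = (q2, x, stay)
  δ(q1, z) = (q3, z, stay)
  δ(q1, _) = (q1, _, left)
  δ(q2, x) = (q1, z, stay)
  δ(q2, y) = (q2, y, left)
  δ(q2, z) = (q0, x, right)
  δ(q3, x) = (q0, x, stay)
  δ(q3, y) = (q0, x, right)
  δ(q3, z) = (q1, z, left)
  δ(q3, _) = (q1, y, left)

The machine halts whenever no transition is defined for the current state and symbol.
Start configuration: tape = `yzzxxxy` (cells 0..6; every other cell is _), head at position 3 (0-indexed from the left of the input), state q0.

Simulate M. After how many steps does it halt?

26

state=q0 head=3 tape=_yzz[x]xxy_   (q0,x)→(q0,x,right)
state=q0 head=4 tape=_yzzx[x]xy_   (q0,x)→(q0,x,right)
state=q0 head=5 tape=_yzzxx[x]y_   (q0,x)→(q0,x,right)
state=q0 head=6 tape=_yzzxxx[y]_   (q0,y)→(q3,_,right)
state=q3 head=7 tape=_yzzxxx_[_]   (q3,_)→(q1,y,left)
state=q1 head=6 tape=_yzzxxx[_]y   (q1,_)→(q1,_,left)
state=q1 head=5 tape=_yzzxx[x]_y   (q1,x)→(q2,x,left)
state=q2 head=4 tape=_yzzx[x]x_y   (q2,x)→(q1,z,stay)
state=q1 head=4 tape=_yzzx[z]x_y   (q1,z)→(q3,z,stay)
state=q3 head=4 tape=_yzzx[z]x_y   (q3,z)→(q1,z,left)
state=q1 head=3 tape=_yzz[x]zx_y   (q1,x)→(q2,x,left)
state=q2 head=2 tape=_yz[z]xzx_y   (q2,z)→(q0,x,right)
state=q0 head=3 tape=_yzx[x]zx_y   (q0,x)→(q0,x,right)
state=q0 head=4 tape=_yzxx[z]x_y   (q0,z)→(q2,y,left)
state=q2 head=3 tape=_yzx[x]yx_y   (q2,x)→(q1,z,stay)
state=q1 head=3 tape=_yzx[z]yx_y   (q1,z)→(q3,z,stay)
state=q3 head=3 tape=_yzx[z]yx_y   (q3,z)→(q1,z,left)
state=q1 head=2 tape=_yz[x]zyx_y   (q1,x)→(q2,x,left)
state=q2 head=1 tape=_y[z]xzyx_y   (q2,z)→(q0,x,right)
state=q0 head=2 tape=_yx[x]zyx_y   (q0,x)→(q0,x,right)
state=q0 head=3 tape=_yxx[z]yx_y   (q0,z)→(q2,y,left)
state=q2 head=2 tape=_yx[x]yyx_y   (q2,x)→(q1,z,stay)
state=q1 head=2 tape=_yx[z]yyx_y   (q1,z)→(q3,z,stay)
state=q3 head=2 tape=_yx[z]yyx_y   (q3,z)→(q1,z,left)
state=q1 head=1 tape=_y[x]zyyx_y   (q1,x)→(q2,x,left)
state=q2 head=0 tape=_[y]xzyyx_y   (q2,y)→(q2,y,left)
state=q2 head=-1 tape=[_]yxzyyx_y
M halts after 26 transitions.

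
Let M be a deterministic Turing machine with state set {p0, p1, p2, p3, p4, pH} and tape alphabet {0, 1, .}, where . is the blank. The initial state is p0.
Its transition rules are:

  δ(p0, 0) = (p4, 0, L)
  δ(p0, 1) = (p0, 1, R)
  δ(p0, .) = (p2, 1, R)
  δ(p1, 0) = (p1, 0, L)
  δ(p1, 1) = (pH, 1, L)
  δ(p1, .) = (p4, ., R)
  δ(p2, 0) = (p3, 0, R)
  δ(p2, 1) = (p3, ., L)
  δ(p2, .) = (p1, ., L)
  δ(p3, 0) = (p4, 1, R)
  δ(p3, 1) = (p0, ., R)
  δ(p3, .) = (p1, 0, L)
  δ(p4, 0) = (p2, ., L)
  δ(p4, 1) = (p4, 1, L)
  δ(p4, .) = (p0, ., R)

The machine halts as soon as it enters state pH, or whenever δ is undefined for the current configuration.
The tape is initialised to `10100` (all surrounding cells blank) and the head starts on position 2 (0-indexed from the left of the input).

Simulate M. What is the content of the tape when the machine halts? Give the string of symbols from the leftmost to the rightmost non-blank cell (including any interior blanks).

1..100

p0 | ...10[1]00   read 1 → write 1, move R, go to p0
p0 | ...101[0]0   read 0 → write 0, move L, go to p4
p4 | ...10[1]00   read 1 → write 1, move L, go to p4
p4 | ...1[0]100   read 0 → write ., move L, go to p2
p2 | ...[1].100   read 1 → write ., move L, go to p3
p3 | ..[.]..100   read . → write 0, move L, go to p1
p1 | .[.]0..100   read . → write ., move R, go to p4
p4 | ..[0]..100   read 0 → write ., move L, go to p2
p2 | .[.]...100   read . → write ., move L, go to p1
p1 | [.]....100   read . → write ., move R, go to p4
p4 | .[.]...100   read . → write ., move R, go to p0
p0 | ..[.]..100   read . → write 1, move R, go to p2
p2 | ..1[.].100   read . → write ., move L, go to p1
p1 | ..[1]..100   read 1 → write 1, move L, go to pH
pH | .[.]1..100
The non-blank tape span at halt is 1..100.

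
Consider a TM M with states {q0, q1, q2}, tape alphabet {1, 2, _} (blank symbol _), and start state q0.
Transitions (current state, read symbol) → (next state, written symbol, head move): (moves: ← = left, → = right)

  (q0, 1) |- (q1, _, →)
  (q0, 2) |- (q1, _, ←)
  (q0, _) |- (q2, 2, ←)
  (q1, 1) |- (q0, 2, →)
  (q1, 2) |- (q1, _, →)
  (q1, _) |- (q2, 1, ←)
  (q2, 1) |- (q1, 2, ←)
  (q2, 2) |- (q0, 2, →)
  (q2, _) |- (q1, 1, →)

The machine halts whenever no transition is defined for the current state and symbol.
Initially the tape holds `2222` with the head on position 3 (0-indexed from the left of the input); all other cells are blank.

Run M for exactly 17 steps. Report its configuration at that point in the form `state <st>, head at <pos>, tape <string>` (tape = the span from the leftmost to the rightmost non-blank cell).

q0 | 222[2]__   read 2 → write _, move ←, go to q1
q1 | 22[2]___   read 2 → write _, move →, go to q1
q1 | 22_[_]__   read _ → write 1, move ←, go to q2
q2 | 22[_]1__   read _ → write 1, move →, go to q1
q1 | 221[1]__   read 1 → write 2, move →, go to q0
q0 | 2212[_]_   read _ → write 2, move ←, go to q2
q2 | 221[2]2_   read 2 → write 2, move →, go to q0
q0 | 2212[2]_   read 2 → write _, move ←, go to q1
q1 | 221[2]__   read 2 → write _, move →, go to q1
q1 | 221_[_]_   read _ → write 1, move ←, go to q2
q2 | 221[_]1_   read _ → write 1, move →, go to q1
q1 | 2211[1]_   read 1 → write 2, move →, go to q0
q0 | 22112[_]   read _ → write 2, move ←, go to q2
q2 | 2211[2]2   read 2 → write 2, move →, go to q0
q0 | 22112[2]   read 2 → write _, move ←, go to q1
q1 | 2211[2]_   read 2 → write _, move →, go to q1
q1 | 2211_[_]   read _ → write 1, move ←, go to q2
q2 | 2211[_]1
After 17 steps: state q2, head at 4, tape 2211_1.

state q2, head at 4, tape 2211_1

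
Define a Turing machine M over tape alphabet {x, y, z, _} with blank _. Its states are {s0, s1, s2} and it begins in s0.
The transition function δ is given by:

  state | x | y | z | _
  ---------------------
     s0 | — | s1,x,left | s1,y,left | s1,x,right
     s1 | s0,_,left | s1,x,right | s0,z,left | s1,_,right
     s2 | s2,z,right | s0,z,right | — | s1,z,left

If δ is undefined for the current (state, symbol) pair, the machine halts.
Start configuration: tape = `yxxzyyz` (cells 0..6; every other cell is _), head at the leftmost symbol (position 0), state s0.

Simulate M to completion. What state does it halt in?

s0 | _[y]xxzyyz   read y → write x, move left, go to s1
s1 | [_]xxxzyyz   read _ → write _, move right, go to s1
s1 | _[x]xxzyyz   read x → write _, move left, go to s0
s0 | [_]_xxzyyz   read _ → write x, move right, go to s1
s1 | x[_]xxzyyz   read _ → write _, move right, go to s1
s1 | x_[x]xzyyz   read x → write _, move left, go to s0
s0 | x[_]_xzyyz   read _ → write x, move right, go to s1
s1 | xx[_]xzyyz   read _ → write _, move right, go to s1
s1 | xx_[x]zyyz   read x → write _, move left, go to s0
s0 | xx[_]_zyyz   read _ → write x, move right, go to s1
s1 | xxx[_]zyyz   read _ → write _, move right, go to s1
s1 | xxx_[z]yyz   read z → write z, move left, go to s0
s0 | xxx[_]zyyz   read _ → write x, move right, go to s1
s1 | xxxx[z]yyz   read z → write z, move left, go to s0
s0 | xxx[x]zyyz
No transition is defined for (s0, x); M halts in state s0.

s0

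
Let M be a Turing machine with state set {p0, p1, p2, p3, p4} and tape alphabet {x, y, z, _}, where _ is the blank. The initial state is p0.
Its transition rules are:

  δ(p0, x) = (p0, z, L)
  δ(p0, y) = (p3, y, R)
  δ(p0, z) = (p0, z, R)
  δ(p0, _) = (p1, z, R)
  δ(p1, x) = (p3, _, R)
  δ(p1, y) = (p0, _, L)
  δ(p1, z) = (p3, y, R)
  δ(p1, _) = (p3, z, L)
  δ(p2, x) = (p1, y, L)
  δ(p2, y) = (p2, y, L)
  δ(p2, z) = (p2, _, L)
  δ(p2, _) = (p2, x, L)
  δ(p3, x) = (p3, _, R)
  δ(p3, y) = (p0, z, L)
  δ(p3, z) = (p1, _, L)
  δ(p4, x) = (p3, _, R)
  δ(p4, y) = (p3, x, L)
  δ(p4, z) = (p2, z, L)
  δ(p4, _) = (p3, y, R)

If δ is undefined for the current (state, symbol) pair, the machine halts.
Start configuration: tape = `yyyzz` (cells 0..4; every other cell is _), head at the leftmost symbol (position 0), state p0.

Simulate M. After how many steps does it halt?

9

state=p0 head=0 tape=___[y]yyzz   (p0,y)→(p3,y,R)
state=p3 head=1 tape=___y[y]yzz   (p3,y)→(p0,z,L)
state=p0 head=0 tape=___[y]zyzz   (p0,y)→(p3,y,R)
state=p3 head=1 tape=___y[z]yzz   (p3,z)→(p1,_,L)
state=p1 head=0 tape=___[y]_yzz   (p1,y)→(p0,_,L)
state=p0 head=-1 tape=__[_]__yzz   (p0,_)→(p1,z,R)
state=p1 head=0 tape=__z[_]_yzz   (p1,_)→(p3,z,L)
state=p3 head=-1 tape=__[z]z_yzz   (p3,z)→(p1,_,L)
state=p1 head=-2 tape=_[_]_z_yzz   (p1,_)→(p3,z,L)
state=p3 head=-3 tape=[_]z_z_yzz
M halts after 9 transitions.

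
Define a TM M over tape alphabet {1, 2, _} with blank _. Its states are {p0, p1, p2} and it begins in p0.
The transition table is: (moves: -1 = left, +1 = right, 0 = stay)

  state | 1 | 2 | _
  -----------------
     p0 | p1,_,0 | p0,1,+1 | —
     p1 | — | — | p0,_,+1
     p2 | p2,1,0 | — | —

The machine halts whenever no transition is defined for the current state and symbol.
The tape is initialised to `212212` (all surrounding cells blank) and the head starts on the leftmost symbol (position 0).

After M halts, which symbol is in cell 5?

1

state=p0 head=0 tape=[2]12212_   (p0,2)→(p0,1,+1)
state=p0 head=1 tape=1[1]2212_   (p0,1)→(p1,_,0)
state=p1 head=1 tape=1[_]2212_   (p1,_)→(p0,_,+1)
state=p0 head=2 tape=1_[2]212_   (p0,2)→(p0,1,+1)
state=p0 head=3 tape=1_1[2]12_   (p0,2)→(p0,1,+1)
state=p0 head=4 tape=1_11[1]2_   (p0,1)→(p1,_,0)
state=p1 head=4 tape=1_11[_]2_   (p1,_)→(p0,_,+1)
state=p0 head=5 tape=1_11_[2]_   (p0,2)→(p0,1,+1)
state=p0 head=6 tape=1_11_1[_]
Cell 5 holds 1 when M halts.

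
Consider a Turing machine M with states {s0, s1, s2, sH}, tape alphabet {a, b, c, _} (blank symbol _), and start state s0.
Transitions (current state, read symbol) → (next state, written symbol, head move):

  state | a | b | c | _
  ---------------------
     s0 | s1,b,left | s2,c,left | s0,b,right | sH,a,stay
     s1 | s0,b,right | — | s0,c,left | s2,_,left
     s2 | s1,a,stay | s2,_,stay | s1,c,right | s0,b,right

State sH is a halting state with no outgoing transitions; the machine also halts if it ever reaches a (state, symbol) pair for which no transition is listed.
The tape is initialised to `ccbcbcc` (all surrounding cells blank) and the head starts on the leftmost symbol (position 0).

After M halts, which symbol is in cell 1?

b

state=s0 head=0 tape=[c]cbcbcc_   (s0,c)→(s0,b,right)
state=s0 head=1 tape=b[c]bcbcc_   (s0,c)→(s0,b,right)
state=s0 head=2 tape=bb[b]cbcc_   (s0,b)→(s2,c,left)
state=s2 head=1 tape=b[b]ccbcc_   (s2,b)→(s2,_,stay)
state=s2 head=1 tape=b[_]ccbcc_   (s2,_)→(s0,b,right)
state=s0 head=2 tape=bb[c]cbcc_   (s0,c)→(s0,b,right)
state=s0 head=3 tape=bbb[c]bcc_   (s0,c)→(s0,b,right)
state=s0 head=4 tape=bbbb[b]cc_   (s0,b)→(s2,c,left)
state=s2 head=3 tape=bbb[b]ccc_   (s2,b)→(s2,_,stay)
state=s2 head=3 tape=bbb[_]ccc_   (s2,_)→(s0,b,right)
state=s0 head=4 tape=bbbb[c]cc_   (s0,c)→(s0,b,right)
state=s0 head=5 tape=bbbbb[c]c_   (s0,c)→(s0,b,right)
state=s0 head=6 tape=bbbbbb[c]_   (s0,c)→(s0,b,right)
state=s0 head=7 tape=bbbbbbb[_]   (s0,_)→(sH,a,stay)
state=sH head=7 tape=bbbbbbb[a]
Cell 1 holds b when M halts.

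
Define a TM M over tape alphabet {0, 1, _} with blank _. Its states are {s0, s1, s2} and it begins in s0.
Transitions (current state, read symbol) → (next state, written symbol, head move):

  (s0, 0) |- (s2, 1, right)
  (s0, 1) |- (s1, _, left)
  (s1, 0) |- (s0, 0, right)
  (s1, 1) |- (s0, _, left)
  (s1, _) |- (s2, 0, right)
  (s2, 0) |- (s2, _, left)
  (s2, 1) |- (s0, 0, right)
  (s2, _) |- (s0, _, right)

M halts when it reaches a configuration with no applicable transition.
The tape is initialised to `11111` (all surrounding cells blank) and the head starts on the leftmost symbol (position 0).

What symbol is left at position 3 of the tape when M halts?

state=s0 head=0 tape=_[1]1111_   (s0,1)→(s1,_,left)
state=s1 head=-1 tape=[_]_1111_   (s1,_)→(s2,0,right)
state=s2 head=0 tape=0[_]1111_   (s2,_)→(s0,_,right)
state=s0 head=1 tape=0_[1]111_   (s0,1)→(s1,_,left)
state=s1 head=0 tape=0[_]_111_   (s1,_)→(s2,0,right)
state=s2 head=1 tape=00[_]111_   (s2,_)→(s0,_,right)
state=s0 head=2 tape=00_[1]11_   (s0,1)→(s1,_,left)
state=s1 head=1 tape=00[_]_11_   (s1,_)→(s2,0,right)
state=s2 head=2 tape=000[_]11_   (s2,_)→(s0,_,right)
state=s0 head=3 tape=000_[1]1_   (s0,1)→(s1,_,left)
state=s1 head=2 tape=000[_]_1_   (s1,_)→(s2,0,right)
state=s2 head=3 tape=0000[_]1_   (s2,_)→(s0,_,right)
state=s0 head=4 tape=0000_[1]_   (s0,1)→(s1,_,left)
state=s1 head=3 tape=0000[_]__   (s1,_)→(s2,0,right)
state=s2 head=4 tape=00000[_]_   (s2,_)→(s0,_,right)
state=s0 head=5 tape=00000_[_]
Cell 3 holds 0 when M halts.

0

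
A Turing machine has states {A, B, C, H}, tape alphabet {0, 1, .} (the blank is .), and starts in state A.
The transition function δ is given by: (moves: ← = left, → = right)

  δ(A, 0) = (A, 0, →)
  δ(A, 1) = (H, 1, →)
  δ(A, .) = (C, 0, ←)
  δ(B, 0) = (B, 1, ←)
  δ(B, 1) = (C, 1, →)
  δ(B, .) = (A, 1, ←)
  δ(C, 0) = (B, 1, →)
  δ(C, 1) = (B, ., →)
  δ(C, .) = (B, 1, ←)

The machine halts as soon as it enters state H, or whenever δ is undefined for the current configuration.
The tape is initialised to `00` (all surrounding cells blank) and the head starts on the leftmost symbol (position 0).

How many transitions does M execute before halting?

state=A head=0 tape=[0]0..   (A,0)→(A,0,→)
state=A head=1 tape=0[0]..   (A,0)→(A,0,→)
state=A head=2 tape=00[.].   (A,.)→(C,0,←)
state=C head=1 tape=0[0]0.   (C,0)→(B,1,→)
state=B head=2 tape=01[0].   (B,0)→(B,1,←)
state=B head=1 tape=0[1]1.   (B,1)→(C,1,→)
state=C head=2 tape=01[1].   (C,1)→(B,.,→)
state=B head=3 tape=01.[.]   (B,.)→(A,1,←)
state=A head=2 tape=01[.]1   (A,.)→(C,0,←)
state=C head=1 tape=0[1]01   (C,1)→(B,.,→)
state=B head=2 tape=0.[0]1   (B,0)→(B,1,←)
state=B head=1 tape=0[.]11   (B,.)→(A,1,←)
state=A head=0 tape=[0]111   (A,0)→(A,0,→)
state=A head=1 tape=0[1]11   (A,1)→(H,1,→)
state=H head=2 tape=01[1]1
M halts after 14 transitions.

14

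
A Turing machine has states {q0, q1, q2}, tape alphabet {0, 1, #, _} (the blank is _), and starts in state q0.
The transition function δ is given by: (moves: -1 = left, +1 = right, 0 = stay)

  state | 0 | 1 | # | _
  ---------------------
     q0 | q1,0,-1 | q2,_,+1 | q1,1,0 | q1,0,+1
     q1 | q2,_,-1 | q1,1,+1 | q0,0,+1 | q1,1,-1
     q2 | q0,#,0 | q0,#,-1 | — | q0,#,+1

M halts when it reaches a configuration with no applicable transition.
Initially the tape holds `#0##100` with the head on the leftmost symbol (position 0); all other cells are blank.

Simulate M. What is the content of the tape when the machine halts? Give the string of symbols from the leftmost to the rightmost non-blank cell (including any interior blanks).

state=q0 head=0 tape=_[#]0##100   (q0,#)→(q1,1,0)
state=q1 head=0 tape=_[1]0##100   (q1,1)→(q1,1,+1)
state=q1 head=1 tape=_1[0]##100   (q1,0)→(q2,_,-1)
state=q2 head=0 tape=_[1]_##100   (q2,1)→(q0,#,-1)
state=q0 head=-1 tape=[_]#_##100   (q0,_)→(q1,0,+1)
state=q1 head=0 tape=0[#]_##100   (q1,#)→(q0,0,+1)
state=q0 head=1 tape=00[_]##100   (q0,_)→(q1,0,+1)
state=q1 head=2 tape=000[#]#100   (q1,#)→(q0,0,+1)
state=q0 head=3 tape=0000[#]100   (q0,#)→(q1,1,0)
state=q1 head=3 tape=0000[1]100   (q1,1)→(q1,1,+1)
state=q1 head=4 tape=00001[1]00   (q1,1)→(q1,1,+1)
state=q1 head=5 tape=000011[0]0   (q1,0)→(q2,_,-1)
state=q2 head=4 tape=00001[1]_0   (q2,1)→(q0,#,-1)
state=q0 head=3 tape=0000[1]#_0   (q0,1)→(q2,_,+1)
state=q2 head=4 tape=0000_[#]_0
The non-blank tape span at halt is 0000_#_0.

0000_#_0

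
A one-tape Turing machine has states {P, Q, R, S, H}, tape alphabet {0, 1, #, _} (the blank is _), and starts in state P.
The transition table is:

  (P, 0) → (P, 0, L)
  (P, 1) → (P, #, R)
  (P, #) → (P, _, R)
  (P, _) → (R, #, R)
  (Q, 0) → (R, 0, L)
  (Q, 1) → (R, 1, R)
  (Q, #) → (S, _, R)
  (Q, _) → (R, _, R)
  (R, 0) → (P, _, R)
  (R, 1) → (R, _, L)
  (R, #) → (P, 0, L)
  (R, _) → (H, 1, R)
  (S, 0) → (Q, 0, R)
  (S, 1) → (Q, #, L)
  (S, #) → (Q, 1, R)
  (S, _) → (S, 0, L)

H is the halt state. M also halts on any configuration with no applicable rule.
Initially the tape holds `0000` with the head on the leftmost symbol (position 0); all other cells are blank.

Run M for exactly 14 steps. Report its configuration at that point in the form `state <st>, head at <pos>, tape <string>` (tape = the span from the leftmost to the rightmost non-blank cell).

state=P head=0 tape=_[0]000___   (P,0)→(P,0,L)
state=P head=-1 tape=[_]0000___   (P,_)→(R,#,R)
state=R head=0 tape=#[0]000___   (R,0)→(P,_,R)
state=P head=1 tape=#_[0]00___   (P,0)→(P,0,L)
state=P head=0 tape=#[_]000___   (P,_)→(R,#,R)
state=R head=1 tape=##[0]00___   (R,0)→(P,_,R)
state=P head=2 tape=##_[0]0___   (P,0)→(P,0,L)
state=P head=1 tape=##[_]00___   (P,_)→(R,#,R)
state=R head=2 tape=###[0]0___   (R,0)→(P,_,R)
state=P head=3 tape=###_[0]___   (P,0)→(P,0,L)
state=P head=2 tape=###[_]0___   (P,_)→(R,#,R)
state=R head=3 tape=####[0]___   (R,0)→(P,_,R)
state=P head=4 tape=####_[_]__   (P,_)→(R,#,R)
state=R head=5 tape=####_#[_]_   (R,_)→(H,1,R)
state=H head=6 tape=####_#1[_]
After 14 steps: state H, head at 6, tape ####_#1.

state H, head at 6, tape ####_#1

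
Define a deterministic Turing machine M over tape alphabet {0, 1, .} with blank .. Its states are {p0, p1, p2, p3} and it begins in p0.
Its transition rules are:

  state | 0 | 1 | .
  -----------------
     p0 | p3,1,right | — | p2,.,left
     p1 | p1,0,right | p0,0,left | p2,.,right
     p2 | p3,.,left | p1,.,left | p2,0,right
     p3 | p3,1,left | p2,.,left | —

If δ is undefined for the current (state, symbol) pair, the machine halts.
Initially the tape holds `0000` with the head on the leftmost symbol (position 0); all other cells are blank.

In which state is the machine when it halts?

p3

state=p0 head=0 tape=.[0]000   (p0,0)→(p3,1,right)
state=p3 head=1 tape=.1[0]00   (p3,0)→(p3,1,left)
state=p3 head=0 tape=.[1]100   (p3,1)→(p2,.,left)
state=p2 head=-1 tape=[.].100   (p2,.)→(p2,0,right)
state=p2 head=0 tape=0[.]100   (p2,.)→(p2,0,right)
state=p2 head=1 tape=00[1]00   (p2,1)→(p1,.,left)
state=p1 head=0 tape=0[0].00   (p1,0)→(p1,0,right)
state=p1 head=1 tape=00[.]00   (p1,.)→(p2,.,right)
state=p2 head=2 tape=00.[0]0   (p2,0)→(p3,.,left)
state=p3 head=1 tape=00[.].0
No transition is defined for (p3, .); M halts in state p3.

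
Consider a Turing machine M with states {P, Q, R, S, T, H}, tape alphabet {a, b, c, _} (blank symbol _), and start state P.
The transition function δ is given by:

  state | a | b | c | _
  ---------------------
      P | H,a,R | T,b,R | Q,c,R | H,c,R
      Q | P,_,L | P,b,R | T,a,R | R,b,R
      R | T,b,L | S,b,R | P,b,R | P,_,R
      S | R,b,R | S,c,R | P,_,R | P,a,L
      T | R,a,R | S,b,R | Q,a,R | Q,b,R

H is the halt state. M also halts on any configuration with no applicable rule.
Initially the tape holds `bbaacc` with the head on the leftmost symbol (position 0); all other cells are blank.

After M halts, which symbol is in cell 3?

c

P | [b]baacc____   read b → write b, move R, go to T
T | b[b]aacc____   read b → write b, move R, go to S
S | bb[a]acc____   read a → write b, move R, go to R
R | bbb[a]cc____   read a → write b, move L, go to T
T | bb[b]bcc____   read b → write b, move R, go to S
S | bbb[b]cc____   read b → write c, move R, go to S
S | bbbc[c]c____   read c → write _, move R, go to P
P | bbbc_[c]____   read c → write c, move R, go to Q
Q | bbbc_c[_]___   read _ → write b, move R, go to R
R | bbbc_cb[_]__   read _ → write _, move R, go to P
P | bbbc_cb_[_]_   read _ → write c, move R, go to H
H | bbbc_cb_c[_]
Cell 3 holds c when M halts.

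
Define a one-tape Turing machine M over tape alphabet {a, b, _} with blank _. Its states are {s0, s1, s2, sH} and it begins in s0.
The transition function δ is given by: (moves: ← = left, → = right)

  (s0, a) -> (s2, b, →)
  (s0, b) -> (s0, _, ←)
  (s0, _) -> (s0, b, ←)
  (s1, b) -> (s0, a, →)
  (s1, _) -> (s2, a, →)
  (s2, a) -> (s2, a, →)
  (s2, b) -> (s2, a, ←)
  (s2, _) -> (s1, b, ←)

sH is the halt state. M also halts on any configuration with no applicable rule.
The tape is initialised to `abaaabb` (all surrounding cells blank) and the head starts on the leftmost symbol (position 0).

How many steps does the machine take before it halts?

20

state=s0 head=0 tape=__[a]baaabb_   (s0,a)→(s2,b,→)
state=s2 head=1 tape=__b[b]aaabb_   (s2,b)→(s2,a,←)
state=s2 head=0 tape=__[b]aaaabb_   (s2,b)→(s2,a,←)
state=s2 head=-1 tape=_[_]aaaaabb_   (s2,_)→(s1,b,←)
state=s1 head=-2 tape=[_]baaaaabb_   (s1,_)→(s2,a,→)
state=s2 head=-1 tape=a[b]aaaaabb_   (s2,b)→(s2,a,←)
state=s2 head=-2 tape=[a]aaaaaabb_   (s2,a)→(s2,a,→)
state=s2 head=-1 tape=a[a]aaaaabb_   (s2,a)→(s2,a,→)
state=s2 head=0 tape=aa[a]aaaabb_   (s2,a)→(s2,a,→)
state=s2 head=1 tape=aaa[a]aaabb_   (s2,a)→(s2,a,→)
state=s2 head=2 tape=aaaa[a]aabb_   (s2,a)→(s2,a,→)
state=s2 head=3 tape=aaaaa[a]abb_   (s2,a)→(s2,a,→)
state=s2 head=4 tape=aaaaaa[a]bb_   (s2,a)→(s2,a,→)
state=s2 head=5 tape=aaaaaaa[b]b_   (s2,b)→(s2,a,←)
state=s2 head=4 tape=aaaaaa[a]ab_   (s2,a)→(s2,a,→)
state=s2 head=5 tape=aaaaaaa[a]b_   (s2,a)→(s2,a,→)
state=s2 head=6 tape=aaaaaaaa[b]_   (s2,b)→(s2,a,←)
state=s2 head=5 tape=aaaaaaa[a]a_   (s2,a)→(s2,a,→)
state=s2 head=6 tape=aaaaaaaa[a]_   (s2,a)→(s2,a,→)
state=s2 head=7 tape=aaaaaaaaa[_]   (s2,_)→(s1,b,←)
state=s1 head=6 tape=aaaaaaaa[a]b
M halts after 20 transitions.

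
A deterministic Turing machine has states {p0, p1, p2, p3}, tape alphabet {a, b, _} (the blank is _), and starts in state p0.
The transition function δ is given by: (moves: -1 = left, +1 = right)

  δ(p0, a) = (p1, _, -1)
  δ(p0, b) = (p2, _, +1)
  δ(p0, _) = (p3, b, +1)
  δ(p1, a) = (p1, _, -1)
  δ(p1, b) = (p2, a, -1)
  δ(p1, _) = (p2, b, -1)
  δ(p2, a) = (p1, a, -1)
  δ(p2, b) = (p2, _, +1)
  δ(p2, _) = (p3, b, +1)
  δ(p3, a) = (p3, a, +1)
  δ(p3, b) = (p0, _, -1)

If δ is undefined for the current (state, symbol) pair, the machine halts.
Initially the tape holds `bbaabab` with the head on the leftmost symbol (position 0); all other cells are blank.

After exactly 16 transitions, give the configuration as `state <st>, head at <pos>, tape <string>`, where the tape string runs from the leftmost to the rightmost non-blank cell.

state p3, head at 2, tape ba___ab

p0 | [b]baabab   read b → write _, move +1, go to p2
p2 | _[b]aabab   read b → write _, move +1, go to p2
p2 | __[a]abab   read a → write a, move -1, go to p1
p1 | _[_]aabab   read _ → write b, move -1, go to p2
p2 | [_]baabab   read _ → write b, move +1, go to p3
p3 | b[b]aabab   read b → write _, move -1, go to p0
p0 | [b]_aabab   read b → write _, move +1, go to p2
p2 | _[_]aabab   read _ → write b, move +1, go to p3
p3 | _b[a]abab   read a → write a, move +1, go to p3
p3 | _ba[a]bab   read a → write a, move +1, go to p3
p3 | _baa[b]ab   read b → write _, move -1, go to p0
p0 | _ba[a]_ab   read a → write _, move -1, go to p1
p1 | _b[a]__ab   read a → write _, move -1, go to p1
p1 | _[b]___ab   read b → write a, move -1, go to p2
p2 | [_]a___ab   read _ → write b, move +1, go to p3
p3 | b[a]___ab   read a → write a, move +1, go to p3
p3 | ba[_]__ab
After 16 steps: state p3, head at 2, tape ba___ab.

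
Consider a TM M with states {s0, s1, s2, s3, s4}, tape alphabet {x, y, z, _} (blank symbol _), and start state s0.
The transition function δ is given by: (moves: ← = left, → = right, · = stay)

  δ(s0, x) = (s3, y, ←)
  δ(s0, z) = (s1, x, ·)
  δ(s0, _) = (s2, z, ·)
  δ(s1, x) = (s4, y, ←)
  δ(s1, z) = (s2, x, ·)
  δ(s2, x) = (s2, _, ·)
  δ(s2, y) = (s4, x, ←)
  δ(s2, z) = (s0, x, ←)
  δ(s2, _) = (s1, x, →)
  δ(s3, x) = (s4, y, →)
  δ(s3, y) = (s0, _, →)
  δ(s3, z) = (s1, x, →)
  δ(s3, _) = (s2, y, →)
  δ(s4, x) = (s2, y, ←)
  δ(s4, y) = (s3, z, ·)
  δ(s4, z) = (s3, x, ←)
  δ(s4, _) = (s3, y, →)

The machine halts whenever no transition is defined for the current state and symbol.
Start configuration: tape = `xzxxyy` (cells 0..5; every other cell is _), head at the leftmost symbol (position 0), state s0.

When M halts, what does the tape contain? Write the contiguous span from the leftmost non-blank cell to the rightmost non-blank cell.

state=s0 head=0 tape=__[x]zxxyy   (s0,x)→(s3,y,←)
state=s3 head=-1 tape=_[_]yzxxyy   (s3,_)→(s2,y,→)
state=s2 head=0 tape=_y[y]zxxyy   (s2,y)→(s4,x,←)
state=s4 head=-1 tape=_[y]xzxxyy   (s4,y)→(s3,z,·)
state=s3 head=-1 tape=_[z]xzxxyy   (s3,z)→(s1,x,→)
state=s1 head=0 tape=_x[x]zxxyy   (s1,x)→(s4,y,←)
state=s4 head=-1 tape=_[x]yzxxyy   (s4,x)→(s2,y,←)
state=s2 head=-2 tape=[_]yyzxxyy   (s2,_)→(s1,x,→)
state=s1 head=-1 tape=x[y]yzxxyy
The non-blank tape span at halt is xyyzxxyy.

xyyzxxyy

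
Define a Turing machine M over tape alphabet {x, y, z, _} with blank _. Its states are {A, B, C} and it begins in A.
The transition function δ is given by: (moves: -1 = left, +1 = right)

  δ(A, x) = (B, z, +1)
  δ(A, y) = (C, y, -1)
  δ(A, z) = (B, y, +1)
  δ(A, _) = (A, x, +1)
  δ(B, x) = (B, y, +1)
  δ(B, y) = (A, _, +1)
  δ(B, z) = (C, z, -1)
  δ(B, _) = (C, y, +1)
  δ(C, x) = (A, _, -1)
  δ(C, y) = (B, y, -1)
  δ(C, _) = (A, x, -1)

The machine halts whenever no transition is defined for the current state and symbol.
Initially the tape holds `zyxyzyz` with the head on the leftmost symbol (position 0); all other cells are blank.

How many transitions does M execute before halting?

32

A | [z]yxyzyz____   read z → write y, move +1, go to B
B | y[y]xyzyz____   read y → write _, move +1, go to A
A | y_[x]yzyz____   read x → write z, move +1, go to B
B | y_z[y]zyz____   read y → write _, move +1, go to A
A | y_z_[z]yz____   read z → write y, move +1, go to B
B | y_z_y[y]z____   read y → write _, move +1, go to A
A | y_z_y_[z]____   read z → write y, move +1, go to B
B | y_z_y_y[_]___   read _ → write y, move +1, go to C
C | y_z_y_yy[_]__   read _ → write x, move -1, go to A
A | y_z_y_y[y]x__   read y → write y, move -1, go to C
C | y_z_y_[y]yx__   read y → write y, move -1, go to B
B | y_z_y[_]yyx__   read _ → write y, move +1, go to C
C | y_z_yy[y]yx__   read y → write y, move -1, go to B
B | y_z_y[y]yyx__   read y → write _, move +1, go to A
A | y_z_y_[y]yx__   read y → write y, move -1, go to C
C | y_z_y[_]yyx__   read _ → write x, move -1, go to A
A | y_z_[y]xyyx__   read y → write y, move -1, go to C
C | y_z[_]yxyyx__   read _ → write x, move -1, go to A
A | y_[z]xyxyyx__   read z → write y, move +1, go to B
B | y_y[x]yxyyx__   read x → write y, move +1, go to B
B | y_yy[y]xyyx__   read y → write _, move +1, go to A
A | y_yy_[x]yyx__   read x → write z, move +1, go to B
B | y_yy_z[y]yx__   read y → write _, move +1, go to A
A | y_yy_z_[y]x__   read y → write y, move -1, go to C
C | y_yy_z[_]yx__   read _ → write x, move -1, go to A
A | y_yy_[z]xyx__   read z → write y, move +1, go to B
B | y_yy_y[x]yx__   read x → write y, move +1, go to B
B | y_yy_yy[y]x__   read y → write _, move +1, go to A
A | y_yy_yy_[x]__   read x → write z, move +1, go to B
B | y_yy_yy_z[_]_   read _ → write y, move +1, go to C
C | y_yy_yy_zy[_]   read _ → write x, move -1, go to A
A | y_yy_yy_z[y]x   read y → write y, move -1, go to C
C | y_yy_yy_[z]yx
M halts after 32 transitions.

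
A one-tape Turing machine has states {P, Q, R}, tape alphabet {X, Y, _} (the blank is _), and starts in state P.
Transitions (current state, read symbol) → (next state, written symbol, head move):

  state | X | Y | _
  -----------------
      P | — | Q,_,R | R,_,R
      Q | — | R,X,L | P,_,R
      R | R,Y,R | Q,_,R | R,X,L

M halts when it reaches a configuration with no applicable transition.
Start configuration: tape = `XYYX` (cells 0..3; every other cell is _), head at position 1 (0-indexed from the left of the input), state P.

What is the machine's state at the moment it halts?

Q

P | X[Y]YX_   read Y → write _, move R, go to Q
Q | X_[Y]X_   read Y → write X, move L, go to R
R | X[_]XX_   read _ → write X, move L, go to R
R | [X]XXX_   read X → write Y, move R, go to R
R | Y[X]XX_   read X → write Y, move R, go to R
R | YY[X]X_   read X → write Y, move R, go to R
R | YYY[X]_   read X → write Y, move R, go to R
R | YYYY[_]   read _ → write X, move L, go to R
R | YYY[Y]X   read Y → write _, move R, go to Q
Q | YYY_[X]
No transition is defined for (Q, X); M halts in state Q.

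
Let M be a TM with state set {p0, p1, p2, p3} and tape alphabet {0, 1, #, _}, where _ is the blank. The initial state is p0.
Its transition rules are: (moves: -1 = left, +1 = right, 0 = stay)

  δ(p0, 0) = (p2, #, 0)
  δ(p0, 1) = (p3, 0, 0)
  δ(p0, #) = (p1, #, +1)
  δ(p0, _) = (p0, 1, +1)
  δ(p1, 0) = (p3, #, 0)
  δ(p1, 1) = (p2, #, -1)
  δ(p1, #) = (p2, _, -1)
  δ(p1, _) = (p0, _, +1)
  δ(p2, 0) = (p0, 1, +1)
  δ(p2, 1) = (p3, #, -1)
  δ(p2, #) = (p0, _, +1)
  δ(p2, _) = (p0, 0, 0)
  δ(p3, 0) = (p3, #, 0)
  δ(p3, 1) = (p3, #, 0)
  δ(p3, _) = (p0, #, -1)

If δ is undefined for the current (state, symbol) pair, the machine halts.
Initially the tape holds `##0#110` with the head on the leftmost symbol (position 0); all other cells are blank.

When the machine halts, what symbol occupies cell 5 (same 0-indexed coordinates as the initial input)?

#

p0 | [#]#0#110   read # → write #, move +1, go to p1
p1 | #[#]0#110   read # → write _, move -1, go to p2
p2 | [#]_0#110   read # → write _, move +1, go to p0
p0 | _[_]0#110   read _ → write 1, move +1, go to p0
p0 | _1[0]#110   read 0 → write #, move 0, go to p2
p2 | _1[#]#110   read # → write _, move +1, go to p0
p0 | _1_[#]110   read # → write #, move +1, go to p1
p1 | _1_#[1]10   read 1 → write #, move -1, go to p2
p2 | _1_[#]#10   read # → write _, move +1, go to p0
p0 | _1__[#]10   read # → write #, move +1, go to p1
p1 | _1__#[1]0   read 1 → write #, move -1, go to p2
p2 | _1__[#]#0   read # → write _, move +1, go to p0
p0 | _1___[#]0   read # → write #, move +1, go to p1
p1 | _1___#[0]   read 0 → write #, move 0, go to p3
p3 | _1___#[#]
Cell 5 holds # when M halts.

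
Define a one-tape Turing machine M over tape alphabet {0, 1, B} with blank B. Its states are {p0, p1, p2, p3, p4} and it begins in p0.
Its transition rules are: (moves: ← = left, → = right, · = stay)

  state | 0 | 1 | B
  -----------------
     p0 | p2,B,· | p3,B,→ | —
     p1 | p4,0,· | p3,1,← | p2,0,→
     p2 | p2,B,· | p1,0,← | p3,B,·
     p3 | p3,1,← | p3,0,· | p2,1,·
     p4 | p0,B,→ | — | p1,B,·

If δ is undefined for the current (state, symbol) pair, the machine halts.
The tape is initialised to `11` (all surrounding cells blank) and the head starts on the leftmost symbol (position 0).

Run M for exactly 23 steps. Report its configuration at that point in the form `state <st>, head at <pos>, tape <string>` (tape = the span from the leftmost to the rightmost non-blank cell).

state p0, head at 0, tape 01

state=p0 head=0 tape=B[1]1   (p0,1)→(p3,B,→)
state=p3 head=1 tape=BB[1]   (p3,1)→(p3,0,·)
state=p3 head=1 tape=BB[0]   (p3,0)→(p3,1,←)
state=p3 head=0 tape=B[B]1   (p3,B)→(p2,1,·)
state=p2 head=0 tape=B[1]1   (p2,1)→(p1,0,←)
state=p1 head=-1 tape=[B]01   (p1,B)→(p2,0,→)
state=p2 head=0 tape=0[0]1   (p2,0)→(p2,B,·)
state=p2 head=0 tape=0[B]1   (p2,B)→(p3,B,·)
state=p3 head=0 tape=0[B]1   (p3,B)→(p2,1,·)
state=p2 head=0 tape=0[1]1   (p2,1)→(p1,0,←)
state=p1 head=-1 tape=[0]01   (p1,0)→(p4,0,·)
state=p4 head=-1 tape=[0]01   (p4,0)→(p0,B,→)
state=p0 head=0 tape=B[0]1   (p0,0)→(p2,B,·)
state=p2 head=0 tape=B[B]1   (p2,B)→(p3,B,·)
state=p3 head=0 tape=B[B]1   (p3,B)→(p2,1,·)
state=p2 head=0 tape=B[1]1   (p2,1)→(p1,0,←)
state=p1 head=-1 tape=[B]01   (p1,B)→(p2,0,→)
state=p2 head=0 tape=0[0]1   (p2,0)→(p2,B,·)
state=p2 head=0 tape=0[B]1   (p2,B)→(p3,B,·)
state=p3 head=0 tape=0[B]1   (p3,B)→(p2,1,·)
state=p2 head=0 tape=0[1]1   (p2,1)→(p1,0,←)
state=p1 head=-1 tape=[0]01   (p1,0)→(p4,0,·)
state=p4 head=-1 tape=[0]01   (p4,0)→(p0,B,→)
state=p0 head=0 tape=B[0]1
After 23 steps: state p0, head at 0, tape 01.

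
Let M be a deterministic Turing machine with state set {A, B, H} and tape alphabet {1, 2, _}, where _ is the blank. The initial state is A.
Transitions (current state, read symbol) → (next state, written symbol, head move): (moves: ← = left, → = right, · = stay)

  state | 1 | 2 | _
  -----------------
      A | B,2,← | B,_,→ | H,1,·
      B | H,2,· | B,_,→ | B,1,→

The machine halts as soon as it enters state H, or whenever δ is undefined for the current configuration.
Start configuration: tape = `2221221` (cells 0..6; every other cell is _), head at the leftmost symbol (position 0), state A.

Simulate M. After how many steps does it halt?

4

state=A head=0 tape=[2]221221   (A,2)→(B,_,→)
state=B head=1 tape=_[2]21221   (B,2)→(B,_,→)
state=B head=2 tape=__[2]1221   (B,2)→(B,_,→)
state=B head=3 tape=___[1]221   (B,1)→(H,2,·)
state=H head=3 tape=___[2]221
M halts after 4 transitions.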